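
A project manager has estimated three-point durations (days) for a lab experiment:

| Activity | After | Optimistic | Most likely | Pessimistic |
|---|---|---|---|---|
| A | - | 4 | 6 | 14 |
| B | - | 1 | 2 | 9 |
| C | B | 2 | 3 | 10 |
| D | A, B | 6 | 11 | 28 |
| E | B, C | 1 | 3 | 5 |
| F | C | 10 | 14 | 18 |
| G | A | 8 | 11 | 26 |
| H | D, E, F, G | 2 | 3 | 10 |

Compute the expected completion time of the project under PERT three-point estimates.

te_A = (4 + 4·6 + 14)/6 = 42/6 = 7
te_B = (1 + 4·2 + 9)/6 = 18/6 = 3
te_C = (2 + 4·3 + 10)/6 = 24/6 = 4
te_D = (6 + 4·11 + 28)/6 = 78/6 = 13
te_E = (1 + 4·3 + 5)/6 = 18/6 = 3
te_F = (10 + 4·14 + 18)/6 = 84/6 = 14
te_G = (8 + 4·11 + 26)/6 = 78/6 = 13
te_H = (2 + 4·3 + 10)/6 = 24/6 = 4

Forward pass:
ES_A = 0; EF_A = 7
ES_B = 0; EF_B = 3
ES_C = 3; EF_C = 3+4 = 7
ES_D = max(EF_A=7, EF_B=3) = 7; EF_D = 7+13 = 20
ES_E = max(EF_B=3, EF_C=7) = 7; EF_E = 7+3 = 10
ES_F = 7; EF_F = 7+14 = 21
ES_G = 7; EF_G = 7+13 = 20
ES_H = max(EF_D=20, EF_E=10, EF_F=21, EF_G=20) = 21; EF_H = 21+4 = 25
Expected project duration μ = 25 days. Critical path: B → C → F → H.

25 days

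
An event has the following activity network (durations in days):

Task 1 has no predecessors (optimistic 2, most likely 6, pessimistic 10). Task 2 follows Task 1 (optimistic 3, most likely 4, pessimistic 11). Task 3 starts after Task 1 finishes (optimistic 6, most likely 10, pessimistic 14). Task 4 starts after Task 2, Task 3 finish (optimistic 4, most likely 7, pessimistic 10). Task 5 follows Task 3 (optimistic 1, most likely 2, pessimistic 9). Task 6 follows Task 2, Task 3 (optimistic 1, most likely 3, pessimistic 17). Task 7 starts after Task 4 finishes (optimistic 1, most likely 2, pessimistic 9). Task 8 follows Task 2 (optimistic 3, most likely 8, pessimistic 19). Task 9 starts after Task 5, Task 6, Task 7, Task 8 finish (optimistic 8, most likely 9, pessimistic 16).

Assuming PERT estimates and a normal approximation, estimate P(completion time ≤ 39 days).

te_Task 1 = (2 + 4·6 + 10)/6 = 36/6 = 6; σ²_Task 1 = ((10−2)/6)² = 1.778
te_Task 2 = (3 + 4·4 + 11)/6 = 30/6 = 5; σ²_Task 2 = ((11−3)/6)² = 1.778
te_Task 3 = (6 + 4·10 + 14)/6 = 60/6 = 10; σ²_Task 3 = ((14−6)/6)² = 1.778
te_Task 4 = (4 + 4·7 + 10)/6 = 42/6 = 7; σ²_Task 4 = ((10−4)/6)² = 1.000
te_Task 5 = (1 + 4·2 + 9)/6 = 18/6 = 3; σ²_Task 5 = ((9−1)/6)² = 1.778
te_Task 6 = (1 + 4·3 + 17)/6 = 30/6 = 5; σ²_Task 6 = ((17−1)/6)² = 7.111
te_Task 7 = (1 + 4·2 + 9)/6 = 18/6 = 3; σ²_Task 7 = ((9−1)/6)² = 1.778
te_Task 8 = (3 + 4·8 + 19)/6 = 54/6 = 9; σ²_Task 8 = ((19−3)/6)² = 7.111
te_Task 9 = (8 + 4·9 + 16)/6 = 60/6 = 10; σ²_Task 9 = ((16−8)/6)² = 1.778

Forward pass:
ES_Task 1 = 0; EF_Task 1 = 6
ES_Task 2 = 6; EF_Task 2 = 6+5 = 11
ES_Task 3 = 6; EF_Task 3 = 6+10 = 16
ES_Task 4 = max(EF_Task 2=11, EF_Task 3=16) = 16; EF_Task 4 = 16+7 = 23
ES_Task 5 = 16; EF_Task 5 = 16+3 = 19
ES_Task 6 = max(EF_Task 2=11, EF_Task 3=16) = 16; EF_Task 6 = 16+5 = 21
ES_Task 7 = 23; EF_Task 7 = 23+3 = 26
ES_Task 8 = 11; EF_Task 8 = 11+9 = 20
ES_Task 9 = max(EF_Task 5=19, EF_Task 6=21, EF_Task 7=26, EF_Task 8=20) = 26; EF_Task 9 = 26+10 = 36
Expected project duration μ = 36 days. Critical path: Task 1 → Task 3 → Task 4 → Task 7 → Task 9.

Variance along critical path = 1.778 + 1.778 + 1.000 + 1.778 + 1.778 = 8.111; σ = √8.111 = 2.848 days.
Z = (39 − 36) / 2.848 = 1.053
P(T ≤ 39) = Φ(1.053) ≈ 0.854

0.854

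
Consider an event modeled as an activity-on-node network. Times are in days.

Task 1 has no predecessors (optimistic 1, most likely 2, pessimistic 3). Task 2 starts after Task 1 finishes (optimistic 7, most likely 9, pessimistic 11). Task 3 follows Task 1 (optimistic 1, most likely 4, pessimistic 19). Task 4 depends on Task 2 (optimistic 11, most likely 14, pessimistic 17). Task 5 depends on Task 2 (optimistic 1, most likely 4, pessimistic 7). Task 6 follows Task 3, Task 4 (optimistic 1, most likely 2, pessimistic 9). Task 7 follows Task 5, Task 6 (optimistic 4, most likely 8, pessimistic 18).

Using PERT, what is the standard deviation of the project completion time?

2.96 days

te_Task 1 = (1 + 4·2 + 3)/6 = 12/6 = 2; σ²_Task 1 = ((3−1)/6)² = 0.111
te_Task 2 = (7 + 4·9 + 11)/6 = 54/6 = 9; σ²_Task 2 = ((11−7)/6)² = 0.444
te_Task 3 = (1 + 4·4 + 19)/6 = 36/6 = 6; σ²_Task 3 = ((19−1)/6)² = 9.000
te_Task 4 = (11 + 4·14 + 17)/6 = 84/6 = 14; σ²_Task 4 = ((17−11)/6)² = 1.000
te_Task 5 = (1 + 4·4 + 7)/6 = 24/6 = 4; σ²_Task 5 = ((7−1)/6)² = 1.000
te_Task 6 = (1 + 4·2 + 9)/6 = 18/6 = 3; σ²_Task 6 = ((9−1)/6)² = 1.778
te_Task 7 = (4 + 4·8 + 18)/6 = 54/6 = 9; σ²_Task 7 = ((18−4)/6)² = 5.444

Forward pass:
ES_Task 1 = 0; EF_Task 1 = 2
ES_Task 2 = 2; EF_Task 2 = 2+9 = 11
ES_Task 3 = 2; EF_Task 3 = 2+6 = 8
ES_Task 4 = 11; EF_Task 4 = 11+14 = 25
ES_Task 5 = 11; EF_Task 5 = 11+4 = 15
ES_Task 6 = max(EF_Task 3=8, EF_Task 4=25) = 25; EF_Task 6 = 25+3 = 28
ES_Task 7 = max(EF_Task 5=15, EF_Task 6=28) = 28; EF_Task 7 = 28+9 = 37
Expected project duration μ = 37 days. Critical path: Task 1 → Task 2 → Task 4 → Task 6 → Task 7.

Variance along critical path = 0.111 + 0.444 + 1.000 + 1.778 + 5.444 = 8.778
σ = √8.778 = 2.963 days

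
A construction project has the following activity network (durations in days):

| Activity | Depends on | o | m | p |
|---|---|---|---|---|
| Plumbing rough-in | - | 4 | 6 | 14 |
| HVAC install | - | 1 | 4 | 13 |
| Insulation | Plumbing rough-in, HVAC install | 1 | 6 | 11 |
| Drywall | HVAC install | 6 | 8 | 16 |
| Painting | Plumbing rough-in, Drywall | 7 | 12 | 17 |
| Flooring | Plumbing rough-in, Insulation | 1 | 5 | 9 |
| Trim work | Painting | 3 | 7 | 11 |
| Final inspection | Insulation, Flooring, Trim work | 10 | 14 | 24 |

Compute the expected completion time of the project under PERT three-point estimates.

te_Plumbing rough-in = (4 + 4·6 + 14)/6 = 42/6 = 7
te_HVAC install = (1 + 4·4 + 13)/6 = 30/6 = 5
te_Insulation = (1 + 4·6 + 11)/6 = 36/6 = 6
te_Drywall = (6 + 4·8 + 16)/6 = 54/6 = 9
te_Painting = (7 + 4·12 + 17)/6 = 72/6 = 12
te_Flooring = (1 + 4·5 + 9)/6 = 30/6 = 5
te_Trim work = (3 + 4·7 + 11)/6 = 42/6 = 7
te_Final inspection = (10 + 4·14 + 24)/6 = 90/6 = 15

Forward pass:
ES_Plumbing rough-in = 0; EF_Plumbing rough-in = 7
ES_HVAC install = 0; EF_HVAC install = 5
ES_Insulation = max(EF_Plumbing rough-in=7, EF_HVAC install=5) = 7; EF_Insulation = 7+6 = 13
ES_Drywall = 5; EF_Drywall = 5+9 = 14
ES_Painting = max(EF_Plumbing rough-in=7, EF_Drywall=14) = 14; EF_Painting = 14+12 = 26
ES_Flooring = max(EF_Plumbing rough-in=7, EF_Insulation=13) = 13; EF_Flooring = 13+5 = 18
ES_Trim work = 26; EF_Trim work = 26+7 = 33
ES_Final inspection = max(EF_Insulation=13, EF_Flooring=18, EF_Trim work=33) = 33; EF_Final inspection = 33+15 = 48
Expected project duration μ = 48 days. Critical path: HVAC install → Drywall → Painting → Trim work → Final inspection.

48 days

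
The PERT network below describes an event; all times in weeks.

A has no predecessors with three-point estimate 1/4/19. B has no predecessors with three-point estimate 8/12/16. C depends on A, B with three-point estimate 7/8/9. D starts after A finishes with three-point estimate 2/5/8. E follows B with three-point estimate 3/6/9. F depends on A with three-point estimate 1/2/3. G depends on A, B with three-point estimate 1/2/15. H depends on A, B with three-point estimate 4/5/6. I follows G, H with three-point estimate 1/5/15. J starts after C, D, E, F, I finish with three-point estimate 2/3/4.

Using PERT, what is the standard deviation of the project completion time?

te_A = (1 + 4·4 + 19)/6 = 36/6 = 6; σ²_A = ((19−1)/6)² = 9.000
te_B = (8 + 4·12 + 16)/6 = 72/6 = 12; σ²_B = ((16−8)/6)² = 1.778
te_C = (7 + 4·8 + 9)/6 = 48/6 = 8; σ²_C = ((9−7)/6)² = 0.111
te_D = (2 + 4·5 + 8)/6 = 30/6 = 5; σ²_D = ((8−2)/6)² = 1.000
te_E = (3 + 4·6 + 9)/6 = 36/6 = 6; σ²_E = ((9−3)/6)² = 1.000
te_F = (1 + 4·2 + 3)/6 = 12/6 = 2; σ²_F = ((3−1)/6)² = 0.111
te_G = (1 + 4·2 + 15)/6 = 24/6 = 4; σ²_G = ((15−1)/6)² = 5.444
te_H = (4 + 4·5 + 6)/6 = 30/6 = 5; σ²_H = ((6−4)/6)² = 0.111
te_I = (1 + 4·5 + 15)/6 = 36/6 = 6; σ²_I = ((15−1)/6)² = 5.444
te_J = (2 + 4·3 + 4)/6 = 18/6 = 3; σ²_J = ((4−2)/6)² = 0.111

Forward pass:
ES_A = 0; EF_A = 6
ES_B = 0; EF_B = 12
ES_C = max(EF_A=6, EF_B=12) = 12; EF_C = 12+8 = 20
ES_D = 6; EF_D = 6+5 = 11
ES_E = 12; EF_E = 12+6 = 18
ES_F = 6; EF_F = 6+2 = 8
ES_G = max(EF_A=6, EF_B=12) = 12; EF_G = 12+4 = 16
ES_H = max(EF_A=6, EF_B=12) = 12; EF_H = 12+5 = 17
ES_I = max(EF_G=16, EF_H=17) = 17; EF_I = 17+6 = 23
ES_J = max(EF_C=20, EF_D=11, EF_E=18, EF_F=8, EF_I=23) = 23; EF_J = 23+3 = 26
Expected project duration μ = 26 weeks. Critical path: B → H → I → J.

Variance along critical path = 1.778 + 0.111 + 5.444 + 0.111 = 7.444
σ = √7.444 = 2.728 weeks

2.73 weeks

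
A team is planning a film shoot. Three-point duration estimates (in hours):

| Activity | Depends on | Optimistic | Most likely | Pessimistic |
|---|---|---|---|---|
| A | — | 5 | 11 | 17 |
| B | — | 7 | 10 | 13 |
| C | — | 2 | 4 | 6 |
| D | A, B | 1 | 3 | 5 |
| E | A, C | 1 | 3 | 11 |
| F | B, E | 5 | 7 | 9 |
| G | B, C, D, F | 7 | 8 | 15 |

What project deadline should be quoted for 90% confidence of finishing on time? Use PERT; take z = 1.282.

34.8 hours

te_A = (5 + 4·11 + 17)/6 = 66/6 = 11; σ²_A = ((17−5)/6)² = 4.000
te_B = (7 + 4·10 + 13)/6 = 60/6 = 10; σ²_B = ((13−7)/6)² = 1.000
te_C = (2 + 4·4 + 6)/6 = 24/6 = 4; σ²_C = ((6−2)/6)² = 0.444
te_D = (1 + 4·3 + 5)/6 = 18/6 = 3; σ²_D = ((5−1)/6)² = 0.444
te_E = (1 + 4·3 + 11)/6 = 24/6 = 4; σ²_E = ((11−1)/6)² = 2.778
te_F = (5 + 4·7 + 9)/6 = 42/6 = 7; σ²_F = ((9−5)/6)² = 0.444
te_G = (7 + 4·8 + 15)/6 = 54/6 = 9; σ²_G = ((15−7)/6)² = 1.778

Forward pass:
ES_A = 0; EF_A = 11
ES_B = 0; EF_B = 10
ES_C = 0; EF_C = 4
ES_D = max(EF_A=11, EF_B=10) = 11; EF_D = 11+3 = 14
ES_E = max(EF_A=11, EF_C=4) = 11; EF_E = 11+4 = 15
ES_F = max(EF_B=10, EF_E=15) = 15; EF_F = 15+7 = 22
ES_G = max(EF_B=10, EF_C=4, EF_D=14, EF_F=22) = 22; EF_G = 22+9 = 31
Expected project duration μ = 31 hours. Critical path: A → E → F → G.

Variance along critical path = 4.000 + 2.778 + 0.444 + 1.778 = 9.000; σ = 3.000 hours.
D = μ + z·σ = 31 + 1.282·3.000 = 34.8 hours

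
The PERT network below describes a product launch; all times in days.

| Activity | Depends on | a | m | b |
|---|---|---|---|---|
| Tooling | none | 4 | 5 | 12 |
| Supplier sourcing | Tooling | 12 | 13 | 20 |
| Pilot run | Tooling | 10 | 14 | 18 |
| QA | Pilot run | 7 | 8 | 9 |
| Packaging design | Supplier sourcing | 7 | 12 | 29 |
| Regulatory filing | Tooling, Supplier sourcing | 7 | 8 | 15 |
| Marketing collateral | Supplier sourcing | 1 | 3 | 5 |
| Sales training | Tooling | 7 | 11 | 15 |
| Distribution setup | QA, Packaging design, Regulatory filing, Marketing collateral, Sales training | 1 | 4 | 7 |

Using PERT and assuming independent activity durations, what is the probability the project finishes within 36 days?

0.319

te_Tooling = (4 + 4·5 + 12)/6 = 36/6 = 6; σ²_Tooling = ((12−4)/6)² = 1.778
te_Supplier sourcing = (12 + 4·13 + 20)/6 = 84/6 = 14; σ²_Supplier sourcing = ((20−12)/6)² = 1.778
te_Pilot run = (10 + 4·14 + 18)/6 = 84/6 = 14; σ²_Pilot run = ((18−10)/6)² = 1.778
te_QA = (7 + 4·8 + 9)/6 = 48/6 = 8; σ²_QA = ((9−7)/6)² = 0.111
te_Packaging design = (7 + 4·12 + 29)/6 = 84/6 = 14; σ²_Packaging design = ((29−7)/6)² = 13.444
te_Regulatory filing = (7 + 4·8 + 15)/6 = 54/6 = 9; σ²_Regulatory filing = ((15−7)/6)² = 1.778
te_Marketing collateral = (1 + 4·3 + 5)/6 = 18/6 = 3; σ²_Marketing collateral = ((5−1)/6)² = 0.444
te_Sales training = (7 + 4·11 + 15)/6 = 66/6 = 11; σ²_Sales training = ((15−7)/6)² = 1.778
te_Distribution setup = (1 + 4·4 + 7)/6 = 24/6 = 4; σ²_Distribution setup = ((7−1)/6)² = 1.000

Forward pass:
ES_Tooling = 0; EF_Tooling = 6
ES_Supplier sourcing = 6; EF_Supplier sourcing = 6+14 = 20
ES_Pilot run = 6; EF_Pilot run = 6+14 = 20
ES_QA = 20; EF_QA = 20+8 = 28
ES_Packaging design = 20; EF_Packaging design = 20+14 = 34
ES_Regulatory filing = max(EF_Tooling=6, EF_Supplier sourcing=20) = 20; EF_Regulatory filing = 20+9 = 29
ES_Marketing collateral = 20; EF_Marketing collateral = 20+3 = 23
ES_Sales training = 6; EF_Sales training = 6+11 = 17
ES_Distribution setup = max(EF_QA=28, EF_Packaging design=34, EF_Regulatory filing=29, EF_Marketing collateral=23, EF_Sales training=17) = 34; EF_Distribution setup = 34+4 = 38
Expected project duration μ = 38 days. Critical path: Tooling → Supplier sourcing → Packaging design → Distribution setup.

Variance along critical path = 1.778 + 1.778 + 13.444 + 1.000 = 18.000; σ = √18.000 = 4.243 days.
Z = (36 − 38) / 4.243 = -0.471
P(T ≤ 36) = Φ(-0.471) ≈ 0.319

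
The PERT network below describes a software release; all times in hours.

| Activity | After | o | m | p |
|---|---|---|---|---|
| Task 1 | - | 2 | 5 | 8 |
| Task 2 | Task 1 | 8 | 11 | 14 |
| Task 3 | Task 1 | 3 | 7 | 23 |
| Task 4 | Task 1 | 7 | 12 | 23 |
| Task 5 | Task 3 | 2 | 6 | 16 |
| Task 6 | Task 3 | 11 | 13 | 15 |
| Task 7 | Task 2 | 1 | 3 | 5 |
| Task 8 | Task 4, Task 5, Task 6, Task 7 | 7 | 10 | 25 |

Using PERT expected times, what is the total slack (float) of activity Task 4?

te_Task 1 = (2 + 4·5 + 8)/6 = 30/6 = 5
te_Task 2 = (8 + 4·11 + 14)/6 = 66/6 = 11
te_Task 3 = (3 + 4·7 + 23)/6 = 54/6 = 9
te_Task 4 = (7 + 4·12 + 23)/6 = 78/6 = 13
te_Task 5 = (2 + 4·6 + 16)/6 = 42/6 = 7
te_Task 6 = (11 + 4·13 + 15)/6 = 78/6 = 13
te_Task 7 = (1 + 4·3 + 5)/6 = 18/6 = 3
te_Task 8 = (7 + 4·10 + 25)/6 = 72/6 = 12

Forward pass:
ES_Task 1 = 0; EF_Task 1 = 5
ES_Task 2 = 5; EF_Task 2 = 5+11 = 16
ES_Task 3 = 5; EF_Task 3 = 5+9 = 14
ES_Task 4 = 5; EF_Task 4 = 5+13 = 18
ES_Task 5 = 14; EF_Task 5 = 14+7 = 21
ES_Task 6 = 14; EF_Task 6 = 14+13 = 27
ES_Task 7 = 16; EF_Task 7 = 16+3 = 19
ES_Task 8 = max(EF_Task 4=18, EF_Task 5=21, EF_Task 6=27, EF_Task 7=19) = 27; EF_Task 8 = 27+12 = 39
Expected project duration μ = 39 hours. Critical path: Task 1 → Task 3 → Task 6 → Task 8.

Backward pass:
LF_Task 8 = 39; LS_Task 8 = 39−12 = 27
LF_Task 7 = LS_Task 8 = 27; LS_Task 7 = 27−3 = 24
LF_Task 6 = LS_Task 8 = 27; LS_Task 6 = 27−13 = 14
LF_Task 5 = LS_Task 8 = 27; LS_Task 5 = 27−7 = 20
LF_Task 4 = LS_Task 8 = 27; LS_Task 4 = 27−13 = 14
LF_Task 3 = min(LS_Task 5=20, LS_Task 6=14) = 14; LS_Task 3 = 14−9 = 5
LF_Task 2 = LS_Task 7 = 24; LS_Task 2 = 24−11 = 13
LF_Task 1 = min(LS_Task 2=13, LS_Task 3=5, LS_Task 4=14) = 5; LS_Task 1 = 5−5 = 0
Slack_Task 4 = LS_Task 4 − ES_Task 4 = 14 − 5 = 9

9 hours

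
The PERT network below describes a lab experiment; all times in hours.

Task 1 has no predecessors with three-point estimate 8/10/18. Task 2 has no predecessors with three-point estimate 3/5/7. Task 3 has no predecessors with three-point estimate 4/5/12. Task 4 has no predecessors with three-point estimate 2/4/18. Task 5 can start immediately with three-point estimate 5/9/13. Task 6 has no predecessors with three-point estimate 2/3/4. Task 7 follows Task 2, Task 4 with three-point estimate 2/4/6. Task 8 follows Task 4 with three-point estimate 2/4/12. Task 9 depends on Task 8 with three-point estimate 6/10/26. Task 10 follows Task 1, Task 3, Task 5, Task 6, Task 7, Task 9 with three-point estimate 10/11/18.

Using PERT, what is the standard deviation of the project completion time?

te_Task 1 = (8 + 4·10 + 18)/6 = 66/6 = 11; σ²_Task 1 = ((18−8)/6)² = 2.778
te_Task 2 = (3 + 4·5 + 7)/6 = 30/6 = 5; σ²_Task 2 = ((7−3)/6)² = 0.444
te_Task 3 = (4 + 4·5 + 12)/6 = 36/6 = 6; σ²_Task 3 = ((12−4)/6)² = 1.778
te_Task 4 = (2 + 4·4 + 18)/6 = 36/6 = 6; σ²_Task 4 = ((18−2)/6)² = 7.111
te_Task 5 = (5 + 4·9 + 13)/6 = 54/6 = 9; σ²_Task 5 = ((13−5)/6)² = 1.778
te_Task 6 = (2 + 4·3 + 4)/6 = 18/6 = 3; σ²_Task 6 = ((4−2)/6)² = 0.111
te_Task 7 = (2 + 4·4 + 6)/6 = 24/6 = 4; σ²_Task 7 = ((6−2)/6)² = 0.444
te_Task 8 = (2 + 4·4 + 12)/6 = 30/6 = 5; σ²_Task 8 = ((12−2)/6)² = 2.778
te_Task 9 = (6 + 4·10 + 26)/6 = 72/6 = 12; σ²_Task 9 = ((26−6)/6)² = 11.111
te_Task 10 = (10 + 4·11 + 18)/6 = 72/6 = 12; σ²_Task 10 = ((18−10)/6)² = 1.778

Forward pass:
ES_Task 1 = 0; EF_Task 1 = 11
ES_Task 2 = 0; EF_Task 2 = 5
ES_Task 3 = 0; EF_Task 3 = 6
ES_Task 4 = 0; EF_Task 4 = 6
ES_Task 5 = 0; EF_Task 5 = 9
ES_Task 6 = 0; EF_Task 6 = 3
ES_Task 7 = max(EF_Task 2=5, EF_Task 4=6) = 6; EF_Task 7 = 6+4 = 10
ES_Task 8 = 6; EF_Task 8 = 6+5 = 11
ES_Task 9 = 11; EF_Task 9 = 11+12 = 23
ES_Task 10 = max(EF_Task 1=11, EF_Task 3=6, EF_Task 5=9, EF_Task 6=3, EF_Task 7=10, EF_Task 9=23) = 23; EF_Task 10 = 23+12 = 35
Expected project duration μ = 35 hours. Critical path: Task 4 → Task 8 → Task 9 → Task 10.

Variance along critical path = 7.111 + 2.778 + 11.111 + 1.778 = 22.778
σ = √22.778 = 4.773 hours

4.77 hours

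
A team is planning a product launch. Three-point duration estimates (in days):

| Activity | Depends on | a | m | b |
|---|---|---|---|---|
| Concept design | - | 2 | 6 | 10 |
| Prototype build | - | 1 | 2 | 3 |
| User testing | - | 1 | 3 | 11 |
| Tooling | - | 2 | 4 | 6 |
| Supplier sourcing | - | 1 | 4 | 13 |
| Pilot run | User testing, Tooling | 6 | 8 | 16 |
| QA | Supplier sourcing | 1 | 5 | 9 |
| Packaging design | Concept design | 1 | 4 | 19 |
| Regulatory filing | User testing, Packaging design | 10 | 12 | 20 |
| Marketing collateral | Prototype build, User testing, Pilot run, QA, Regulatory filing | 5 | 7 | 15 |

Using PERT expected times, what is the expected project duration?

te_Concept design = (2 + 4·6 + 10)/6 = 36/6 = 6
te_Prototype build = (1 + 4·2 + 3)/6 = 12/6 = 2
te_User testing = (1 + 4·3 + 11)/6 = 24/6 = 4
te_Tooling = (2 + 4·4 + 6)/6 = 24/6 = 4
te_Supplier sourcing = (1 + 4·4 + 13)/6 = 30/6 = 5
te_Pilot run = (6 + 4·8 + 16)/6 = 54/6 = 9
te_QA = (1 + 4·5 + 9)/6 = 30/6 = 5
te_Packaging design = (1 + 4·4 + 19)/6 = 36/6 = 6
te_Regulatory filing = (10 + 4·12 + 20)/6 = 78/6 = 13
te_Marketing collateral = (5 + 4·7 + 15)/6 = 48/6 = 8

Forward pass:
ES_Concept design = 0; EF_Concept design = 6
ES_Prototype build = 0; EF_Prototype build = 2
ES_User testing = 0; EF_User testing = 4
ES_Tooling = 0; EF_Tooling = 4
ES_Supplier sourcing = 0; EF_Supplier sourcing = 5
ES_Pilot run = max(EF_User testing=4, EF_Tooling=4) = 4; EF_Pilot run = 4+9 = 13
ES_QA = 5; EF_QA = 5+5 = 10
ES_Packaging design = 6; EF_Packaging design = 6+6 = 12
ES_Regulatory filing = max(EF_User testing=4, EF_Packaging design=12) = 12; EF_Regulatory filing = 12+13 = 25
ES_Marketing collateral = max(EF_Prototype build=2, EF_User testing=4, EF_Pilot run=13, EF_QA=10, EF_Regulatory filing=25) = 25; EF_Marketing collateral = 25+8 = 33
Expected project duration μ = 33 days. Critical path: Concept design → Packaging design → Regulatory filing → Marketing collateral.

33 days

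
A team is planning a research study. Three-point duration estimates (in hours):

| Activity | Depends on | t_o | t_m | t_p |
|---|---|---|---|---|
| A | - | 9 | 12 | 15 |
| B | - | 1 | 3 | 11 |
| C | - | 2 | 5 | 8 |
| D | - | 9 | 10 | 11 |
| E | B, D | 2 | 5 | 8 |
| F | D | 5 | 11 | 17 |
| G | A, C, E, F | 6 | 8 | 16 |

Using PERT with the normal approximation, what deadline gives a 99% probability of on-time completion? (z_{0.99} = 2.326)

36.1 hours

te_A = (9 + 4·12 + 15)/6 = 72/6 = 12; σ²_A = ((15−9)/6)² = 1.000
te_B = (1 + 4·3 + 11)/6 = 24/6 = 4; σ²_B = ((11−1)/6)² = 2.778
te_C = (2 + 4·5 + 8)/6 = 30/6 = 5; σ²_C = ((8−2)/6)² = 1.000
te_D = (9 + 4·10 + 11)/6 = 60/6 = 10; σ²_D = ((11−9)/6)² = 0.111
te_E = (2 + 4·5 + 8)/6 = 30/6 = 5; σ²_E = ((8−2)/6)² = 1.000
te_F = (5 + 4·11 + 17)/6 = 66/6 = 11; σ²_F = ((17−5)/6)² = 4.000
te_G = (6 + 4·8 + 16)/6 = 54/6 = 9; σ²_G = ((16−6)/6)² = 2.778

Forward pass:
ES_A = 0; EF_A = 12
ES_B = 0; EF_B = 4
ES_C = 0; EF_C = 5
ES_D = 0; EF_D = 10
ES_E = max(EF_B=4, EF_D=10) = 10; EF_E = 10+5 = 15
ES_F = 10; EF_F = 10+11 = 21
ES_G = max(EF_A=12, EF_C=5, EF_E=15, EF_F=21) = 21; EF_G = 21+9 = 30
Expected project duration μ = 30 hours. Critical path: D → F → G.

Variance along critical path = 0.111 + 4.000 + 2.778 = 6.889; σ = 2.625 hours.
D = μ + z·σ = 30 + 2.326·2.625 = 36.1 hours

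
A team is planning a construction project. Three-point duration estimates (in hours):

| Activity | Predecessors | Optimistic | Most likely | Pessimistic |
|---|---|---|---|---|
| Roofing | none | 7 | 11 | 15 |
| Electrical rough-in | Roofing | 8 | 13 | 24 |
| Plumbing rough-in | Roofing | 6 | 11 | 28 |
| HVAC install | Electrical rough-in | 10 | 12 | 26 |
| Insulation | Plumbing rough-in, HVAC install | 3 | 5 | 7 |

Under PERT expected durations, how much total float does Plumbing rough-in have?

te_Roofing = (7 + 4·11 + 15)/6 = 66/6 = 11
te_Electrical rough-in = (8 + 4·13 + 24)/6 = 84/6 = 14
te_Plumbing rough-in = (6 + 4·11 + 28)/6 = 78/6 = 13
te_HVAC install = (10 + 4·12 + 26)/6 = 84/6 = 14
te_Insulation = (3 + 4·5 + 7)/6 = 30/6 = 5

Forward pass:
ES_Roofing = 0; EF_Roofing = 11
ES_Electrical rough-in = 11; EF_Electrical rough-in = 11+14 = 25
ES_Plumbing rough-in = 11; EF_Plumbing rough-in = 11+13 = 24
ES_HVAC install = 25; EF_HVAC install = 25+14 = 39
ES_Insulation = max(EF_Plumbing rough-in=24, EF_HVAC install=39) = 39; EF_Insulation = 39+5 = 44
Expected project duration μ = 44 hours. Critical path: Roofing → Electrical rough-in → HVAC install → Insulation.

Backward pass:
LF_Insulation = 44; LS_Insulation = 44−5 = 39
LF_HVAC install = LS_Insulation = 39; LS_HVAC install = 39−14 = 25
LF_Plumbing rough-in = LS_Insulation = 39; LS_Plumbing rough-in = 39−13 = 26
LF_Electrical rough-in = LS_HVAC install = 25; LS_Electrical rough-in = 25−14 = 11
LF_Roofing = min(LS_Electrical rough-in=11, LS_Plumbing rough-in=26) = 11; LS_Roofing = 11−11 = 0
Slack_Plumbing rough-in = LS_Plumbing rough-in − ES_Plumbing rough-in = 26 − 11 = 15

15 hours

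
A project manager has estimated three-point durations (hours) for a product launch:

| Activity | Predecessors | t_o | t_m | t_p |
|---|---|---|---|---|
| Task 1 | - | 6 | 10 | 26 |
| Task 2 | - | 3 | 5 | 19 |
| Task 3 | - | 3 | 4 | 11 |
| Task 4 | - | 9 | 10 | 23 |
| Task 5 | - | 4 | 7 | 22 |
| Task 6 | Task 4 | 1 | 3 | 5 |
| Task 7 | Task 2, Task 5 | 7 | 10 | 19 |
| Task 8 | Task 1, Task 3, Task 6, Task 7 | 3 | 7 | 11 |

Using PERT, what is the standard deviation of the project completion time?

te_Task 1 = (6 + 4·10 + 26)/6 = 72/6 = 12; σ²_Task 1 = ((26−6)/6)² = 11.111
te_Task 2 = (3 + 4·5 + 19)/6 = 42/6 = 7; σ²_Task 2 = ((19−3)/6)² = 7.111
te_Task 3 = (3 + 4·4 + 11)/6 = 30/6 = 5; σ²_Task 3 = ((11−3)/6)² = 1.778
te_Task 4 = (9 + 4·10 + 23)/6 = 72/6 = 12; σ²_Task 4 = ((23−9)/6)² = 5.444
te_Task 5 = (4 + 4·7 + 22)/6 = 54/6 = 9; σ²_Task 5 = ((22−4)/6)² = 9.000
te_Task 6 = (1 + 4·3 + 5)/6 = 18/6 = 3; σ²_Task 6 = ((5−1)/6)² = 0.444
te_Task 7 = (7 + 4·10 + 19)/6 = 66/6 = 11; σ²_Task 7 = ((19−7)/6)² = 4.000
te_Task 8 = (3 + 4·7 + 11)/6 = 42/6 = 7; σ²_Task 8 = ((11−3)/6)² = 1.778

Forward pass:
ES_Task 1 = 0; EF_Task 1 = 12
ES_Task 2 = 0; EF_Task 2 = 7
ES_Task 3 = 0; EF_Task 3 = 5
ES_Task 4 = 0; EF_Task 4 = 12
ES_Task 5 = 0; EF_Task 5 = 9
ES_Task 6 = 12; EF_Task 6 = 12+3 = 15
ES_Task 7 = max(EF_Task 2=7, EF_Task 5=9) = 9; EF_Task 7 = 9+11 = 20
ES_Task 8 = max(EF_Task 1=12, EF_Task 3=5, EF_Task 6=15, EF_Task 7=20) = 20; EF_Task 8 = 20+7 = 27
Expected project duration μ = 27 hours. Critical path: Task 5 → Task 7 → Task 8.

Variance along critical path = 9.000 + 4.000 + 1.778 = 14.778
σ = √14.778 = 3.844 hours

3.84 hours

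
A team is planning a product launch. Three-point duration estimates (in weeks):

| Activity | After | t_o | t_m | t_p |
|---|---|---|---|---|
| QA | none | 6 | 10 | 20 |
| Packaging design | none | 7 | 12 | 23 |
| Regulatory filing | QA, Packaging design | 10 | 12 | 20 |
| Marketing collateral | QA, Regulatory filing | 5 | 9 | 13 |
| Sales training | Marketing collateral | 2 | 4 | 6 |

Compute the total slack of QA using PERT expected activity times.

te_QA = (6 + 4·10 + 20)/6 = 66/6 = 11
te_Packaging design = (7 + 4·12 + 23)/6 = 78/6 = 13
te_Regulatory filing = (10 + 4·12 + 20)/6 = 78/6 = 13
te_Marketing collateral = (5 + 4·9 + 13)/6 = 54/6 = 9
te_Sales training = (2 + 4·4 + 6)/6 = 24/6 = 4

Forward pass:
ES_QA = 0; EF_QA = 11
ES_Packaging design = 0; EF_Packaging design = 13
ES_Regulatory filing = max(EF_QA=11, EF_Packaging design=13) = 13; EF_Regulatory filing = 13+13 = 26
ES_Marketing collateral = max(EF_QA=11, EF_Regulatory filing=26) = 26; EF_Marketing collateral = 26+9 = 35
ES_Sales training = 35; EF_Sales training = 35+4 = 39
Expected project duration μ = 39 weeks. Critical path: Packaging design → Regulatory filing → Marketing collateral → Sales training.

Backward pass:
LF_Sales training = 39; LS_Sales training = 39−4 = 35
LF_Marketing collateral = LS_Sales training = 35; LS_Marketing collateral = 35−9 = 26
LF_Regulatory filing = LS_Marketing collateral = 26; LS_Regulatory filing = 26−13 = 13
LF_Packaging design = LS_Regulatory filing = 13; LS_Packaging design = 13−13 = 0
LF_QA = min(LS_Regulatory filing=13, LS_Marketing collateral=26) = 13; LS_QA = 13−11 = 2
Slack_QA = LS_QA − ES_QA = 2 − 0 = 2

2 weeks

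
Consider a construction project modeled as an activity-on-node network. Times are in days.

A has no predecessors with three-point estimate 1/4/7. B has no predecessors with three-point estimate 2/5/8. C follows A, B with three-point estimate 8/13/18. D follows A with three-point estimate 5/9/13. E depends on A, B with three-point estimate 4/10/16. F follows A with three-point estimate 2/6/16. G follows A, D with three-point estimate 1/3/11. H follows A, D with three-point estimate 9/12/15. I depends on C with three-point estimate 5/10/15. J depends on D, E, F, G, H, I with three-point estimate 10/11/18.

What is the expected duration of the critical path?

40 days

te_A = (1 + 4·4 + 7)/6 = 24/6 = 4
te_B = (2 + 4·5 + 8)/6 = 30/6 = 5
te_C = (8 + 4·13 + 18)/6 = 78/6 = 13
te_D = (5 + 4·9 + 13)/6 = 54/6 = 9
te_E = (4 + 4·10 + 16)/6 = 60/6 = 10
te_F = (2 + 4·6 + 16)/6 = 42/6 = 7
te_G = (1 + 4·3 + 11)/6 = 24/6 = 4
te_H = (9 + 4·12 + 15)/6 = 72/6 = 12
te_I = (5 + 4·10 + 15)/6 = 60/6 = 10
te_J = (10 + 4·11 + 18)/6 = 72/6 = 12

Forward pass:
ES_A = 0; EF_A = 4
ES_B = 0; EF_B = 5
ES_C = max(EF_A=4, EF_B=5) = 5; EF_C = 5+13 = 18
ES_D = 4; EF_D = 4+9 = 13
ES_E = max(EF_A=4, EF_B=5) = 5; EF_E = 5+10 = 15
ES_F = 4; EF_F = 4+7 = 11
ES_G = max(EF_A=4, EF_D=13) = 13; EF_G = 13+4 = 17
ES_H = max(EF_A=4, EF_D=13) = 13; EF_H = 13+12 = 25
ES_I = 18; EF_I = 18+10 = 28
ES_J = max(EF_D=13, EF_E=15, EF_F=11, EF_G=17, EF_H=25, EF_I=28) = 28; EF_J = 28+12 = 40
Expected project duration μ = 40 days. Critical path: B → C → I → J.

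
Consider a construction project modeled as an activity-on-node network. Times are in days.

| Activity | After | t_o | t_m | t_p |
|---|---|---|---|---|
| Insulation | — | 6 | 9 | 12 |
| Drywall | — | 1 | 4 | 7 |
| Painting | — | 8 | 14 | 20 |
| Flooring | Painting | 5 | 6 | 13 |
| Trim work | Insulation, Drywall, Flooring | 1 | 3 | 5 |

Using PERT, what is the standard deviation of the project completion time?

2.49 days

te_Insulation = (6 + 4·9 + 12)/6 = 54/6 = 9; σ²_Insulation = ((12−6)/6)² = 1.000
te_Drywall = (1 + 4·4 + 7)/6 = 24/6 = 4; σ²_Drywall = ((7−1)/6)² = 1.000
te_Painting = (8 + 4·14 + 20)/6 = 84/6 = 14; σ²_Painting = ((20−8)/6)² = 4.000
te_Flooring = (5 + 4·6 + 13)/6 = 42/6 = 7; σ²_Flooring = ((13−5)/6)² = 1.778
te_Trim work = (1 + 4·3 + 5)/6 = 18/6 = 3; σ²_Trim work = ((5−1)/6)² = 0.444

Forward pass:
ES_Insulation = 0; EF_Insulation = 9
ES_Drywall = 0; EF_Drywall = 4
ES_Painting = 0; EF_Painting = 14
ES_Flooring = 14; EF_Flooring = 14+7 = 21
ES_Trim work = max(EF_Insulation=9, EF_Drywall=4, EF_Flooring=21) = 21; EF_Trim work = 21+3 = 24
Expected project duration μ = 24 days. Critical path: Painting → Flooring → Trim work.

Variance along critical path = 4.000 + 1.778 + 0.444 = 6.222
σ = √6.222 = 2.494 days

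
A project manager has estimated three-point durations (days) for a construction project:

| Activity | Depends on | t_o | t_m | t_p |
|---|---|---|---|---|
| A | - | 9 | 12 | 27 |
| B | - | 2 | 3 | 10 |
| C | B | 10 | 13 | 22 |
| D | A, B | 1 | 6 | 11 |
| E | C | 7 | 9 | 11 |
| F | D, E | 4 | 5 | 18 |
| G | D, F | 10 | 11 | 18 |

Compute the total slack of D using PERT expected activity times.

7 days

te_A = (9 + 4·12 + 27)/6 = 84/6 = 14
te_B = (2 + 4·3 + 10)/6 = 24/6 = 4
te_C = (10 + 4·13 + 22)/6 = 84/6 = 14
te_D = (1 + 4·6 + 11)/6 = 36/6 = 6
te_E = (7 + 4·9 + 11)/6 = 54/6 = 9
te_F = (4 + 4·5 + 18)/6 = 42/6 = 7
te_G = (10 + 4·11 + 18)/6 = 72/6 = 12

Forward pass:
ES_A = 0; EF_A = 14
ES_B = 0; EF_B = 4
ES_C = 4; EF_C = 4+14 = 18
ES_D = max(EF_A=14, EF_B=4) = 14; EF_D = 14+6 = 20
ES_E = 18; EF_E = 18+9 = 27
ES_F = max(EF_D=20, EF_E=27) = 27; EF_F = 27+7 = 34
ES_G = max(EF_D=20, EF_F=34) = 34; EF_G = 34+12 = 46
Expected project duration μ = 46 days. Critical path: B → C → E → F → G.

Backward pass:
LF_G = 46; LS_G = 46−12 = 34
LF_F = LS_G = 34; LS_F = 34−7 = 27
LF_E = LS_F = 27; LS_E = 27−9 = 18
LF_D = min(LS_F=27, LS_G=34) = 27; LS_D = 27−6 = 21
LF_C = LS_E = 18; LS_C = 18−14 = 4
LF_B = min(LS_C=4, LS_D=21) = 4; LS_B = 4−4 = 0
LF_A = LS_D = 21; LS_A = 21−14 = 7
Slack_D = LS_D − ES_D = 21 − 14 = 7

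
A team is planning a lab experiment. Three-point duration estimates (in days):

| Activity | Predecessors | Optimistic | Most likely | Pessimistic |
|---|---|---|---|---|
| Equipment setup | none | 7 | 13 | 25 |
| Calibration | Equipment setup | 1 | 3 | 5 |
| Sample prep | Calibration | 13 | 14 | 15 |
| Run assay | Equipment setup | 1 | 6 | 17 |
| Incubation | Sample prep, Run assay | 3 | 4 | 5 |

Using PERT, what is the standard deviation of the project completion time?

3.11 days

te_Equipment setup = (7 + 4·13 + 25)/6 = 84/6 = 14; σ²_Equipment setup = ((25−7)/6)² = 9.000
te_Calibration = (1 + 4·3 + 5)/6 = 18/6 = 3; σ²_Calibration = ((5−1)/6)² = 0.444
te_Sample prep = (13 + 4·14 + 15)/6 = 84/6 = 14; σ²_Sample prep = ((15−13)/6)² = 0.111
te_Run assay = (1 + 4·6 + 17)/6 = 42/6 = 7; σ²_Run assay = ((17−1)/6)² = 7.111
te_Incubation = (3 + 4·4 + 5)/6 = 24/6 = 4; σ²_Incubation = ((5−3)/6)² = 0.111

Forward pass:
ES_Equipment setup = 0; EF_Equipment setup = 14
ES_Calibration = 14; EF_Calibration = 14+3 = 17
ES_Sample prep = 17; EF_Sample prep = 17+14 = 31
ES_Run assay = 14; EF_Run assay = 14+7 = 21
ES_Incubation = max(EF_Sample prep=31, EF_Run assay=21) = 31; EF_Incubation = 31+4 = 35
Expected project duration μ = 35 days. Critical path: Equipment setup → Calibration → Sample prep → Incubation.

Variance along critical path = 9.000 + 0.444 + 0.111 + 0.111 = 9.667
σ = √9.667 = 3.109 days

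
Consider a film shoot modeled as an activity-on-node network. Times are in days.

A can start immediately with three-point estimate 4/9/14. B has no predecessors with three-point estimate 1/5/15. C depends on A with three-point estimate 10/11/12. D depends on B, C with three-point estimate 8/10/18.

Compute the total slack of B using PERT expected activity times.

14 days

te_A = (4 + 4·9 + 14)/6 = 54/6 = 9
te_B = (1 + 4·5 + 15)/6 = 36/6 = 6
te_C = (10 + 4·11 + 12)/6 = 66/6 = 11
te_D = (8 + 4·10 + 18)/6 = 66/6 = 11

Forward pass:
ES_A = 0; EF_A = 9
ES_B = 0; EF_B = 6
ES_C = 9; EF_C = 9+11 = 20
ES_D = max(EF_B=6, EF_C=20) = 20; EF_D = 20+11 = 31
Expected project duration μ = 31 days. Critical path: A → C → D.

Backward pass:
LF_D = 31; LS_D = 31−11 = 20
LF_C = LS_D = 20; LS_C = 20−11 = 9
LF_B = LS_D = 20; LS_B = 20−6 = 14
LF_A = LS_C = 9; LS_A = 9−9 = 0
Slack_B = LS_B − ES_B = 14 − 0 = 14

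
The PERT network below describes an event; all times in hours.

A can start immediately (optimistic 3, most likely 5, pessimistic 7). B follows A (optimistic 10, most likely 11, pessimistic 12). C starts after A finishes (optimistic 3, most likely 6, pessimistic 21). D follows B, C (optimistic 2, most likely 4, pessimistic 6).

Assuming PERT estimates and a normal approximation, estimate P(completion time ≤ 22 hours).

0.977

te_A = (3 + 4·5 + 7)/6 = 30/6 = 5; σ²_A = ((7−3)/6)² = 0.444
te_B = (10 + 4·11 + 12)/6 = 66/6 = 11; σ²_B = ((12−10)/6)² = 0.111
te_C = (3 + 4·6 + 21)/6 = 48/6 = 8; σ²_C = ((21−3)/6)² = 9.000
te_D = (2 + 4·4 + 6)/6 = 24/6 = 4; σ²_D = ((6−2)/6)² = 0.444

Forward pass:
ES_A = 0; EF_A = 5
ES_B = 5; EF_B = 5+11 = 16
ES_C = 5; EF_C = 5+8 = 13
ES_D = max(EF_B=16, EF_C=13) = 16; EF_D = 16+4 = 20
Expected project duration μ = 20 hours. Critical path: A → B → D.

Variance along critical path = 0.444 + 0.111 + 0.444 = 1.000; σ = √1.000 = 1.000 hours.
Z = (22 − 20) / 1.000 = 2.000
P(T ≤ 22) = Φ(2.000) ≈ 0.977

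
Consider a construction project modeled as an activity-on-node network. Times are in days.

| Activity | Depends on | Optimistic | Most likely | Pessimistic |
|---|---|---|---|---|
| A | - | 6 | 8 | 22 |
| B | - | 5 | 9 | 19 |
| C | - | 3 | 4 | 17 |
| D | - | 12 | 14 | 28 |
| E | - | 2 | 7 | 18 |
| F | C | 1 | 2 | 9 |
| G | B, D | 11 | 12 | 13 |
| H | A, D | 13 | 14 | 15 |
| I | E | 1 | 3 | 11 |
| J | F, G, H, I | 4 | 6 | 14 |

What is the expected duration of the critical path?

37 days

te_A = (6 + 4·8 + 22)/6 = 60/6 = 10
te_B = (5 + 4·9 + 19)/6 = 60/6 = 10
te_C = (3 + 4·4 + 17)/6 = 36/6 = 6
te_D = (12 + 4·14 + 28)/6 = 96/6 = 16
te_E = (2 + 4·7 + 18)/6 = 48/6 = 8
te_F = (1 + 4·2 + 9)/6 = 18/6 = 3
te_G = (11 + 4·12 + 13)/6 = 72/6 = 12
te_H = (13 + 4·14 + 15)/6 = 84/6 = 14
te_I = (1 + 4·3 + 11)/6 = 24/6 = 4
te_J = (4 + 4·6 + 14)/6 = 42/6 = 7

Forward pass:
ES_A = 0; EF_A = 10
ES_B = 0; EF_B = 10
ES_C = 0; EF_C = 6
ES_D = 0; EF_D = 16
ES_E = 0; EF_E = 8
ES_F = 6; EF_F = 6+3 = 9
ES_G = max(EF_B=10, EF_D=16) = 16; EF_G = 16+12 = 28
ES_H = max(EF_A=10, EF_D=16) = 16; EF_H = 16+14 = 30
ES_I = 8; EF_I = 8+4 = 12
ES_J = max(EF_F=9, EF_G=28, EF_H=30, EF_I=12) = 30; EF_J = 30+7 = 37
Expected project duration μ = 37 days. Critical path: D → H → J.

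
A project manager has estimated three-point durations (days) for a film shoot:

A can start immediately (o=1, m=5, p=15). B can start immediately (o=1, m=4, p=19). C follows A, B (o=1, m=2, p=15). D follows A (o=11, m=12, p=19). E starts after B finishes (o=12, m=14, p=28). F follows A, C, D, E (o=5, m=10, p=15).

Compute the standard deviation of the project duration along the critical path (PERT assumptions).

4.35 days

te_A = (1 + 4·5 + 15)/6 = 36/6 = 6; σ²_A = ((15−1)/6)² = 5.444
te_B = (1 + 4·4 + 19)/6 = 36/6 = 6; σ²_B = ((19−1)/6)² = 9.000
te_C = (1 + 4·2 + 15)/6 = 24/6 = 4; σ²_C = ((15−1)/6)² = 5.444
te_D = (11 + 4·12 + 19)/6 = 78/6 = 13; σ²_D = ((19−11)/6)² = 1.778
te_E = (12 + 4·14 + 28)/6 = 96/6 = 16; σ²_E = ((28−12)/6)² = 7.111
te_F = (5 + 4·10 + 15)/6 = 60/6 = 10; σ²_F = ((15−5)/6)² = 2.778

Forward pass:
ES_A = 0; EF_A = 6
ES_B = 0; EF_B = 6
ES_C = max(EF_A=6, EF_B=6) = 6; EF_C = 6+4 = 10
ES_D = 6; EF_D = 6+13 = 19
ES_E = 6; EF_E = 6+16 = 22
ES_F = max(EF_A=6, EF_C=10, EF_D=19, EF_E=22) = 22; EF_F = 22+10 = 32
Expected project duration μ = 32 days. Critical path: B → E → F.

Variance along critical path = 9.000 + 7.111 + 2.778 = 18.889
σ = √18.889 = 4.346 days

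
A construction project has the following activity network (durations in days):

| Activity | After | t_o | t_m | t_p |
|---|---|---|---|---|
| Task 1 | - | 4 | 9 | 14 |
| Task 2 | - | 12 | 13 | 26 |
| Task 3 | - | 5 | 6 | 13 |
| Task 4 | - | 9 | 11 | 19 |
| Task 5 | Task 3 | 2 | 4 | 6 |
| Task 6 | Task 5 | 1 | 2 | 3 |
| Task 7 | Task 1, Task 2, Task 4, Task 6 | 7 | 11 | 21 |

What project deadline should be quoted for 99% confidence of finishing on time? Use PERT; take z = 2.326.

34.7 days

te_Task 1 = (4 + 4·9 + 14)/6 = 54/6 = 9; σ²_Task 1 = ((14−4)/6)² = 2.778
te_Task 2 = (12 + 4·13 + 26)/6 = 90/6 = 15; σ²_Task 2 = ((26−12)/6)² = 5.444
te_Task 3 = (5 + 4·6 + 13)/6 = 42/6 = 7; σ²_Task 3 = ((13−5)/6)² = 1.778
te_Task 4 = (9 + 4·11 + 19)/6 = 72/6 = 12; σ²_Task 4 = ((19−9)/6)² = 2.778
te_Task 5 = (2 + 4·4 + 6)/6 = 24/6 = 4; σ²_Task 5 = ((6−2)/6)² = 0.444
te_Task 6 = (1 + 4·2 + 3)/6 = 12/6 = 2; σ²_Task 6 = ((3−1)/6)² = 0.111
te_Task 7 = (7 + 4·11 + 21)/6 = 72/6 = 12; σ²_Task 7 = ((21−7)/6)² = 5.444

Forward pass:
ES_Task 1 = 0; EF_Task 1 = 9
ES_Task 2 = 0; EF_Task 2 = 15
ES_Task 3 = 0; EF_Task 3 = 7
ES_Task 4 = 0; EF_Task 4 = 12
ES_Task 5 = 7; EF_Task 5 = 7+4 = 11
ES_Task 6 = 11; EF_Task 6 = 11+2 = 13
ES_Task 7 = max(EF_Task 1=9, EF_Task 2=15, EF_Task 4=12, EF_Task 6=13) = 15; EF_Task 7 = 15+12 = 27
Expected project duration μ = 27 days. Critical path: Task 2 → Task 7.

Variance along critical path = 5.444 + 5.444 = 10.889; σ = 3.300 days.
D = μ + z·σ = 27 + 2.326·3.300 = 34.7 days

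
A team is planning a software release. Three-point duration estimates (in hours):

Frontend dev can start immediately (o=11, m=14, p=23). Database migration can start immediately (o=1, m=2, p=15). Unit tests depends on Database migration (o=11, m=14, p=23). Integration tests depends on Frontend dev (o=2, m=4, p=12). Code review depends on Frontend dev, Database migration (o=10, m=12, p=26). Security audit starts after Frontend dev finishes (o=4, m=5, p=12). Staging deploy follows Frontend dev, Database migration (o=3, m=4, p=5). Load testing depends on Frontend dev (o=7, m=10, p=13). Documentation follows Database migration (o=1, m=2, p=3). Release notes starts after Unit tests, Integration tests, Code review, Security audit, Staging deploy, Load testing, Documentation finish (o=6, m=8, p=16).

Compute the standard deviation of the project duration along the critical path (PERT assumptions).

3.73 hours

te_Frontend dev = (11 + 4·14 + 23)/6 = 90/6 = 15; σ²_Frontend dev = ((23−11)/6)² = 4.000
te_Database migration = (1 + 4·2 + 15)/6 = 24/6 = 4; σ²_Database migration = ((15−1)/6)² = 5.444
te_Unit tests = (11 + 4·14 + 23)/6 = 90/6 = 15; σ²_Unit tests = ((23−11)/6)² = 4.000
te_Integration tests = (2 + 4·4 + 12)/6 = 30/6 = 5; σ²_Integration tests = ((12−2)/6)² = 2.778
te_Code review = (10 + 4·12 + 26)/6 = 84/6 = 14; σ²_Code review = ((26−10)/6)² = 7.111
te_Security audit = (4 + 4·5 + 12)/6 = 36/6 = 6; σ²_Security audit = ((12−4)/6)² = 1.778
te_Staging deploy = (3 + 4·4 + 5)/6 = 24/6 = 4; σ²_Staging deploy = ((5−3)/6)² = 0.111
te_Load testing = (7 + 4·10 + 13)/6 = 60/6 = 10; σ²_Load testing = ((13−7)/6)² = 1.000
te_Documentation = (1 + 4·2 + 3)/6 = 12/6 = 2; σ²_Documentation = ((3−1)/6)² = 0.111
te_Release notes = (6 + 4·8 + 16)/6 = 54/6 = 9; σ²_Release notes = ((16−6)/6)² = 2.778

Forward pass:
ES_Frontend dev = 0; EF_Frontend dev = 15
ES_Database migration = 0; EF_Database migration = 4
ES_Unit tests = 4; EF_Unit tests = 4+15 = 19
ES_Integration tests = 15; EF_Integration tests = 15+5 = 20
ES_Code review = max(EF_Frontend dev=15, EF_Database migration=4) = 15; EF_Code review = 15+14 = 29
ES_Security audit = 15; EF_Security audit = 15+6 = 21
ES_Staging deploy = max(EF_Frontend dev=15, EF_Database migration=4) = 15; EF_Staging deploy = 15+4 = 19
ES_Load testing = 15; EF_Load testing = 15+10 = 25
ES_Documentation = 4; EF_Documentation = 4+2 = 6
ES_Release notes = max(EF_Unit tests=19, EF_Integration tests=20, EF_Code review=29, EF_Security audit=21, EF_Staging deploy=19, EF_Load testing=25, EF_Documentation=6) = 29; EF_Release notes = 29+9 = 38
Expected project duration μ = 38 hours. Critical path: Frontend dev → Code review → Release notes.

Variance along critical path = 4.000 + 7.111 + 2.778 = 13.889
σ = √13.889 = 3.727 hours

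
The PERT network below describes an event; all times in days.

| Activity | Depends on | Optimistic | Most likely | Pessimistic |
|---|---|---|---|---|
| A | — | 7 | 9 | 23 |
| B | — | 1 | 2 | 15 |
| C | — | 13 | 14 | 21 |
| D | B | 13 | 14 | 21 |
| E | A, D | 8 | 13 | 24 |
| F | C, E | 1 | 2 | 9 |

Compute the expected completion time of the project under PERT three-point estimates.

36 days

te_A = (7 + 4·9 + 23)/6 = 66/6 = 11
te_B = (1 + 4·2 + 15)/6 = 24/6 = 4
te_C = (13 + 4·14 + 21)/6 = 90/6 = 15
te_D = (13 + 4·14 + 21)/6 = 90/6 = 15
te_E = (8 + 4·13 + 24)/6 = 84/6 = 14
te_F = (1 + 4·2 + 9)/6 = 18/6 = 3

Forward pass:
ES_A = 0; EF_A = 11
ES_B = 0; EF_B = 4
ES_C = 0; EF_C = 15
ES_D = 4; EF_D = 4+15 = 19
ES_E = max(EF_A=11, EF_D=19) = 19; EF_E = 19+14 = 33
ES_F = max(EF_C=15, EF_E=33) = 33; EF_F = 33+3 = 36
Expected project duration μ = 36 days. Critical path: B → D → E → F.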